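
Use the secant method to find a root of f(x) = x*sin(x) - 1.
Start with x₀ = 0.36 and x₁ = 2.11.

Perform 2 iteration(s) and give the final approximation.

f(x) = x*sin(x) - 1
x₀ = 0.36, x₁ = 2.11

Secant formula: x_{n+1} = x_n - f(x_n)(x_n - x_{n-1})/(f(x_n) - f(x_{n-1}))

Iteration 1:
  f(0.360000) = -0.873181
  f(2.110000) = 0.810629
  x_2 = 2.110000 - 0.810629×(2.110000 - 0.360000)/(0.810629 - (-0.873181))
       = 1.267506
Iteration 2:
  f(2.110000) = 0.810629
  f(1.267506) = 0.209655
  x_3 = 1.267506 - 0.209655×(1.267506 - 2.110000)/(0.209655 - 0.810629)
       = 0.973593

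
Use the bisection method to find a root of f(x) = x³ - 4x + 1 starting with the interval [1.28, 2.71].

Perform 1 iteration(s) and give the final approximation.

f(x) = x³ - 4x + 1
Initial interval: [1.28, 2.71]

Iteration 1:
  c_1 = (1.280000 + 2.710000)/2 = 1.995000
  f(c_1) = f(1.995000) = 0.960150
  f(a) × f(c) < 0, new interval: [1.280000, 1.995000]

After 1 iteration(s), the approximation is c_1 = 1.995000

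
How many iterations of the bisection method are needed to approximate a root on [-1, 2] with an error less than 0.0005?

We need (b-a)/2^n ≤ 0.0005
(2 - (-1))/2^n ≤ 0.0005
3/2^n ≤ 0.0005
2^n ≥ 6000
n ≥ log₂(6000) = 12.55
n ≥ 13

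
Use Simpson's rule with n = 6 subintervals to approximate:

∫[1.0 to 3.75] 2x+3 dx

f(x) = 2x+3
a = 1.0, b = 3.75, n = 6
h = (b - a)/n = 0.458333

Simpson's rule: (h/3)[f(x₀) + 4f(x₁) + 2f(x₂) + ... + f(xₙ)]

x_0 = 1.0000, f(x_0) = 5.000000, coefficient = 1
x_1 = 1.4583, f(x_1) = 5.916667, coefficient = 4
x_2 = 1.9167, f(x_2) = 6.833333, coefficient = 2
x_3 = 2.3750, f(x_3) = 7.750000, coefficient = 4
x_4 = 2.8333, f(x_4) = 8.666667, coefficient = 2
x_5 = 3.2917, f(x_5) = 9.583333, coefficient = 4
x_6 = 3.7500, f(x_6) = 10.500000, coefficient = 1

I ≈ (0.458333/3) × 139.500000 = 21.312500
Exact value: 21.312500
Error: 0.000000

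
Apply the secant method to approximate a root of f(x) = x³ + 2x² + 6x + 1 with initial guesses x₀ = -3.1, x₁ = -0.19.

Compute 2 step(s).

f(x) = x³ + 2x² + 6x + 1
x₀ = -3.1, x₁ = -0.19

Secant formula: x_{n+1} = x_n - f(x_n)(x_n - x_{n-1})/(f(x_n) - f(x_{n-1}))

Iteration 1:
  f(-3.100000) = -28.171000
  f(-0.190000) = -0.074659
  x_2 = -0.190000 - (-0.074659)×(-0.190000 - (-3.100000))/(-0.074659 - (-28.171000))
       = -0.182267
Iteration 2:
  f(-0.190000) = -0.074659
  f(-0.182267) = -0.033217
  x_3 = -0.182267 - (-0.033217)×(-0.182267 - (-0.190000))/(-0.033217 - (-0.074659))
       = -0.176070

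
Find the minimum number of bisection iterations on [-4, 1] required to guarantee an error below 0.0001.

We need (b-a)/2^n ≤ 0.0001
(1 - (-4))/2^n ≤ 0.0001
5/2^n ≤ 0.0001
2^n ≥ 50000
n ≥ log₂(50000) = 15.61
n ≥ 16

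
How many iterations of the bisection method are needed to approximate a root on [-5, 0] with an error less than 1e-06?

We need (b-a)/2^n ≤ 1e-06
(0 - (-5))/2^n ≤ 1e-06
5/2^n ≤ 1e-06
2^n ≥ 5000000
n ≥ log₂(5000000) = 22.25
n ≥ 23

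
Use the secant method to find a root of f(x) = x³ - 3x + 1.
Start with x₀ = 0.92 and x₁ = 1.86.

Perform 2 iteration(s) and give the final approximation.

f(x) = x³ - 3x + 1
x₀ = 0.92, x₁ = 1.86

Secant formula: x_{n+1} = x_n - f(x_n)(x_n - x_{n-1})/(f(x_n) - f(x_{n-1}))

Iteration 1:
  f(0.920000) = -0.981312
  f(1.860000) = 1.854856
  x_2 = 1.860000 - 1.854856×(1.860000 - 0.920000)/(1.854856 - (-0.981312))
       = 1.245239
Iteration 2:
  f(1.860000) = 1.854856
  f(1.245239) = -0.804824
  x_3 = 1.245239 - (-0.804824)×(1.245239 - 1.860000)/(-0.804824 - 1.854856)
       = 1.431267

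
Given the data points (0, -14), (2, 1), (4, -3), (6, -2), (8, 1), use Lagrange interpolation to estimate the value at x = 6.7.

Lagrange interpolation formula:
P(x) = Σ yᵢ × Lᵢ(x)
where Lᵢ(x) = Π_{j≠i} (x - xⱼ)/(xᵢ - xⱼ)

L_0(6.7) = (6.7 - 2)/(0 - 2) × (6.7 - 4)/(0 - 4) × (6.7 - 6)/(0 - 6) × (6.7 - 8)/(0 - 8) = -0.030073
L_1(6.7) = (6.7 - 0)/(2 - 0) × (6.7 - 4)/(2 - 4) × (6.7 - 6)/(2 - 6) × (6.7 - 8)/(2 - 8) = 0.171478
L_2(6.7) = (6.7 - 0)/(4 - 0) × (6.7 - 2)/(4 - 2) × (6.7 - 6)/(4 - 6) × (6.7 - 8)/(4 - 8) = -0.447748
L_3(6.7) = (6.7 - 0)/(6 - 0) × (6.7 - 2)/(6 - 2) × (6.7 - 4)/(6 - 4) × (6.7 - 8)/(6 - 8) = 1.151353
L_4(6.7) = (6.7 - 0)/(8 - 0) × (6.7 - 2)/(8 - 2) × (6.7 - 4)/(8 - 4) × (6.7 - 6)/(8 - 6) = 0.154990

P(6.7) = (-14)×L_0(6.7) + 1×L_1(6.7) + (-3)×L_2(6.7) + (-2)×L_3(6.7) + 1×L_4(6.7)
P(6.7) = -0.211976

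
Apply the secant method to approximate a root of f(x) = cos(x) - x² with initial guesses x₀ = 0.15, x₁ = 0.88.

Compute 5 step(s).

f(x) = cos(x) - x²
x₀ = 0.15, x₁ = 0.88

Secant formula: x_{n+1} = x_n - f(x_n)(x_n - x_{n-1})/(f(x_n) - f(x_{n-1}))

Iteration 1:
  f(0.150000) = 0.966271
  f(0.880000) = -0.137249
  x_2 = 0.880000 - (-0.137249)×(0.880000 - 0.150000)/(-0.137249 - 0.966271)
       = 0.789207
Iteration 2:
  f(0.880000) = -0.137249
  f(0.789207) = 0.081560
  x_3 = 0.789207 - 0.081560×(0.789207 - 0.880000)/(0.081560 - (-0.137249))
       = 0.823050
Iteration 3:
  f(0.789207) = 0.081560
  f(0.823050) = 0.002577
  x_4 = 0.823050 - 0.002577×(0.823050 - 0.789207)/(0.002577 - 0.081560)
       = 0.824154
Iteration 4:
  f(0.823050) = 0.002577
  f(0.824154) = -0.000052
  x_5 = 0.824154 - (-0.000052)×(0.824154 - 0.823050)/(-0.000052 - 0.002577)
       = 0.824132
Iteration 5:
  f(0.824154) = -0.000052
  f(0.824132) = 0.000000
  x_6 = 0.824132 - 0.000000×(0.824132 - 0.824154)/(0.000000 - (-0.000052))
       = 0.824132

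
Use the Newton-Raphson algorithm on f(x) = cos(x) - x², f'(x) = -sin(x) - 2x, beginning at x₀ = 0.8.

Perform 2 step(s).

f(x) = cos(x) - x²
f'(x) = -sin(x) - 2x
x₀ = 0.8

Newton-Raphson formula: x_{n+1} = x_n - f(x_n)/f'(x_n)

Iteration 1:
  f(0.800000) = 0.056707
  f'(0.800000) = -2.317356
  x_1 = 0.800000 - 0.056707/(-2.317356) = 0.824470
Iteration 2:
  f(0.824470) = -0.000806
  f'(0.824470) = -2.383129
  x_2 = 0.824470 - (-0.000806)/(-2.383129) = 0.824132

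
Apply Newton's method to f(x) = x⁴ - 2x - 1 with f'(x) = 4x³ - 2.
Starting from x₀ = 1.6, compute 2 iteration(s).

f(x) = x⁴ - 2x - 1
f'(x) = 4x³ - 2
x₀ = 1.6

Newton-Raphson formula: x_{n+1} = x_n - f(x_n)/f'(x_n)

Iteration 1:
  f(1.600000) = 2.353600
  f'(1.600000) = 14.384000
  x_1 = 1.600000 - 2.353600/14.384000 = 1.436374
Iteration 2:
  f(1.436374) = 0.383921
  f'(1.436374) = 9.853930
  x_2 = 1.436374 - 0.383921/9.853930 = 1.397413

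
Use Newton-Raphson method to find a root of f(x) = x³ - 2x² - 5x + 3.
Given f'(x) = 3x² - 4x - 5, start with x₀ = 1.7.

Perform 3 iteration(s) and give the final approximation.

f(x) = x³ - 2x² - 5x + 3
f'(x) = 3x² - 4x - 5
x₀ = 1.7

Newton-Raphson formula: x_{n+1} = x_n - f(x_n)/f'(x_n)

Iteration 1:
  f(1.700000) = -6.367000
  f'(1.700000) = -3.130000
  x_1 = 1.700000 - (-6.367000)/(-3.130000) = -0.334185
Iteration 2:
  f(-0.334185) = 4.410245
  f'(-0.334185) = -3.328219
  x_2 = -0.334185 - 4.410245/(-3.328219) = 0.990921
Iteration 3:
  f(0.990921) = -2.945446
  f'(0.990921) = -6.017910
  x_3 = 0.990921 - (-2.945446)/(-6.017910) = 0.501475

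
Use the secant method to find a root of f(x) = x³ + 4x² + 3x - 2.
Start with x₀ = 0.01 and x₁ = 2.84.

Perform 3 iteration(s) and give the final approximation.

f(x) = x³ + 4x² + 3x - 2
x₀ = 0.01, x₁ = 2.84

Secant formula: x_{n+1} = x_n - f(x_n)(x_n - x_{n-1})/(f(x_n) - f(x_{n-1}))

Iteration 1:
  f(0.010000) = -1.969599
  f(2.840000) = 61.688704
  x_2 = 2.840000 - 61.688704×(2.840000 - 0.010000)/(61.688704 - (-1.969599))
       = 0.097561
Iteration 2:
  f(2.840000) = 61.688704
  f(0.097561) = -1.668317
  x_3 = 0.097561 - (-1.668317)×(0.097561 - 2.840000)/(-1.668317 - 61.688704)
       = 0.169775
Iteration 3:
  f(0.097561) = -1.668317
  f(0.169775) = -1.370489
  x_4 = 0.169775 - (-1.370489)×(0.169775 - 0.097561)/(-1.370489 - (-1.668317))
       = 0.502075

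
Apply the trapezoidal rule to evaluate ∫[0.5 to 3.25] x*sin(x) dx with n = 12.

f(x) = x*sin(x)
a = 0.5, b = 3.25, n = 12
h = (b - a)/n = 0.229167

Trapezoidal rule: (h/2)[f(x₀) + 2f(x₁) + 2f(x₂) + ... + f(xₙ)]

x_0 = 0.5000, f(x_0) = 0.239713, coefficient = 1
x_1 = 0.7292, f(x_1) = 0.485806, coefficient = 2
x_2 = 0.9583, f(x_2) = 0.784141, coefficient = 2
x_3 = 1.1875, f(x_3) = 1.101331, coefficient = 2
x_4 = 1.4167, f(x_4) = 1.399873, coefficient = 2
x_5 = 1.6458, f(x_5) = 1.641202, coefficient = 2
x_6 = 1.8750, f(x_6) = 1.788911, coefficient = 2
x_7 = 2.1042, f(x_7) = 1.811894, coefficient = 2
x_8 = 2.3333, f(x_8) = 1.687200, coefficient = 2
x_9 = 2.5625, f(x_9) = 1.402366, coefficient = 2
x_10 = 2.7917, f(x_10) = 0.957062, coefficient = 2
x_11 = 3.0208, f(x_11) = 0.363908, coefficient = 2
x_12 = 3.2500, f(x_12) = -0.351634, coefficient = 1

I ≈ (0.229167/2) × 26.735470 = 3.063439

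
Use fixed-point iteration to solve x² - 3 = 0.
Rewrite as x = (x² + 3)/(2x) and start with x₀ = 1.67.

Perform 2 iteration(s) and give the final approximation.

Equation: x² - 3 = 0
Fixed-point form: x = (x² + 3)/(2x)
x₀ = 1.67

x_1 = g(1.670000) = 1.733204
x_2 = g(1.733204) = 1.732051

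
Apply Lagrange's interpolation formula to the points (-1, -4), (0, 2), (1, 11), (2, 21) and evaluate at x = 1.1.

Lagrange interpolation formula:
P(x) = Σ yᵢ × Lᵢ(x)
where Lᵢ(x) = Π_{j≠i} (x - xⱼ)/(xᵢ - xⱼ)

L_0(1.1) = (1.1 - 0)/(-1 - 0) × (1.1 - 1)/(-1 - 1) × (1.1 - 2)/(-1 - 2) = 0.016500
L_1(1.1) = (1.1 - (-1))/(0 - (-1)) × (1.1 - 1)/(0 - 1) × (1.1 - 2)/(0 - 2) = -0.094500
L_2(1.1) = (1.1 - (-1))/(1 - (-1)) × (1.1 - 0)/(1 - 0) × (1.1 - 2)/(1 - 2) = 1.039500
L_3(1.1) = (1.1 - (-1))/(2 - (-1)) × (1.1 - 0)/(2 - 0) × (1.1 - 1)/(2 - 1) = 0.038500

P(1.1) = (-4)×L_0(1.1) + 2×L_1(1.1) + 11×L_2(1.1) + 21×L_3(1.1)
P(1.1) = 11.988000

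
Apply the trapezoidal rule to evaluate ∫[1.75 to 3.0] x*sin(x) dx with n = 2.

f(x) = x*sin(x)
a = 1.75, b = 3.0, n = 2
h = (b - a)/n = 0.625000

Trapezoidal rule: (h/2)[f(x₀) + 2f(x₁) + 2f(x₂) + ... + f(xₙ)]

x_0 = 1.7500, f(x_0) = 1.721975, coefficient = 1
x_1 = 2.3750, f(x_1) = 1.647502, coefficient = 2
x_2 = 3.0000, f(x_2) = 0.423360, coefficient = 1

I ≈ (0.625000/2) × 5.440339 = 1.700106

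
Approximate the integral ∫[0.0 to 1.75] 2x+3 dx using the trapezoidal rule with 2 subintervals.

f(x) = 2x+3
a = 0.0, b = 1.75, n = 2
h = (b - a)/n = 0.875000

Trapezoidal rule: (h/2)[f(x₀) + 2f(x₁) + 2f(x₂) + ... + f(xₙ)]

x_0 = 0.0000, f(x_0) = 3.000000, coefficient = 1
x_1 = 0.8750, f(x_1) = 4.750000, coefficient = 2
x_2 = 1.7500, f(x_2) = 6.500000, coefficient = 1

I ≈ (0.875000/2) × 19.000000 = 8.312500
Exact value: 8.312500
Error: 0.000000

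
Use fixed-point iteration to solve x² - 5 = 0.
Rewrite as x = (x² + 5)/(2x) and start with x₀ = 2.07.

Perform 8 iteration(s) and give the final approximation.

Equation: x² - 5 = 0
Fixed-point form: x = (x² + 5)/(2x)
x₀ = 2.07

x_1 = g(2.070000) = 2.242729
x_2 = g(2.242729) = 2.236078
x_3 = g(2.236078) = 2.236068
x_4 = g(2.236068) = 2.236068
x_5 = g(2.236068) = 2.236068
x_6 = g(2.236068) = 2.236068
x_7 = g(2.236068) = 2.236068
x_8 = g(2.236068) = 2.236068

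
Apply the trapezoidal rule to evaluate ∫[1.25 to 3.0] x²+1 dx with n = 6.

f(x) = x²+1
a = 1.25, b = 3.0, n = 6
h = (b - a)/n = 0.291667

Trapezoidal rule: (h/2)[f(x₀) + 2f(x₁) + 2f(x₂) + ... + f(xₙ)]

x_0 = 1.2500, f(x_0) = 2.562500, coefficient = 1
x_1 = 1.5417, f(x_1) = 3.376736, coefficient = 2
x_2 = 1.8333, f(x_2) = 4.361111, coefficient = 2
x_3 = 2.1250, f(x_3) = 5.515625, coefficient = 2
x_4 = 2.4167, f(x_4) = 6.840278, coefficient = 2
x_5 = 2.7083, f(x_5) = 8.335069, coefficient = 2
x_6 = 3.0000, f(x_6) = 10.000000, coefficient = 1

I ≈ (0.291667/2) × 69.420139 = 10.123770
Exact value: 10.098958
Error: 0.024812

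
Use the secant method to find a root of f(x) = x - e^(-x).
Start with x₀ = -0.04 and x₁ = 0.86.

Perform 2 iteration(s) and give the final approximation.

f(x) = x - e^(-x)
x₀ = -0.04, x₁ = 0.86

Secant formula: x_{n+1} = x_n - f(x_n)(x_n - x_{n-1})/(f(x_n) - f(x_{n-1}))

Iteration 1:
  f(-0.040000) = -1.080811
  f(0.860000) = 0.436838
  x_2 = 0.860000 - 0.436838×(0.860000 - (-0.040000))/(0.436838 - (-1.080811))
       = 0.600945
Iteration 2:
  f(0.860000) = 0.436838
  f(0.600945) = 0.052652
  x_3 = 0.600945 - 0.052652×(0.600945 - 0.860000)/(0.052652 - 0.436838)
       = 0.565442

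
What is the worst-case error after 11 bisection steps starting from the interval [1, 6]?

Bisection error bound: |error| ≤ (b-a)/2^n
|error| ≤ (6 - 1)/2^11 = 5/2^11
|error| ≤ 0.0024414062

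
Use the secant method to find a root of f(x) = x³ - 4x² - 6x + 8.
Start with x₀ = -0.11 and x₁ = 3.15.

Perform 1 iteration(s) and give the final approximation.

f(x) = x³ - 4x² - 6x + 8
x₀ = -0.11, x₁ = 3.15

Secant formula: x_{n+1} = x_n - f(x_n)(x_n - x_{n-1})/(f(x_n) - f(x_{n-1}))

Iteration 1:
  f(-0.110000) = 8.610269
  f(3.150000) = -19.334125
  x_2 = 3.150000 - (-19.334125)×(3.150000 - (-0.110000))/(-19.334125 - 8.610269)
       = 0.894476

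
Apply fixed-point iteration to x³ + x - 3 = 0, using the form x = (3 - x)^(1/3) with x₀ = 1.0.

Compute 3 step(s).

Equation: x³ + x - 3 = 0
Fixed-point form: x = (3 - x)^(1/3)
x₀ = 1.0

x_1 = g(1.000000) = 1.259921
x_2 = g(1.259921) = 1.202790
x_3 = g(1.202790) = 1.215812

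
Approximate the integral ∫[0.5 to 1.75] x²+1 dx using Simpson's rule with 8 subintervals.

f(x) = x²+1
a = 0.5, b = 1.75, n = 8
h = (b - a)/n = 0.156250

Simpson's rule: (h/3)[f(x₀) + 4f(x₁) + 2f(x₂) + ... + f(xₙ)]

x_0 = 0.5000, f(x_0) = 1.250000, coefficient = 1
x_1 = 0.6562, f(x_1) = 1.430664, coefficient = 4
x_2 = 0.8125, f(x_2) = 1.660156, coefficient = 2
x_3 = 0.9688, f(x_3) = 1.938477, coefficient = 4
x_4 = 1.1250, f(x_4) = 2.265625, coefficient = 2
x_5 = 1.2812, f(x_5) = 2.641602, coefficient = 4
x_6 = 1.4375, f(x_6) = 3.066406, coefficient = 2
x_7 = 1.5938, f(x_7) = 3.540039, coefficient = 4
x_8 = 1.7500, f(x_8) = 4.062500, coefficient = 1

I ≈ (0.156250/3) × 57.500000 = 2.994792
Exact value: 2.994792
Error: 0.000000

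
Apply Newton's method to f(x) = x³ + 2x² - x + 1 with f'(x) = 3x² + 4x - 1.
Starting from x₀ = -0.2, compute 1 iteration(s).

f(x) = x³ + 2x² - x + 1
f'(x) = 3x² + 4x - 1
x₀ = -0.2

Newton-Raphson formula: x_{n+1} = x_n - f(x_n)/f'(x_n)

Iteration 1:
  f(-0.200000) = 1.272000
  f'(-0.200000) = -1.680000
  x_1 = -0.200000 - 1.272000/(-1.680000) = 0.557143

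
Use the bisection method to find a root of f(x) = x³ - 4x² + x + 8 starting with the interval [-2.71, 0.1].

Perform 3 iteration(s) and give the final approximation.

f(x) = x³ - 4x² + x + 8
Initial interval: [-2.71, 0.1]

Iteration 1:
  c_1 = (-2.710000 + 0.100000)/2 = -1.305000
  f(c_1) = f(-1.305000) = -2.339548
  f(a) × f(c) ≥ 0, new interval: [-1.305000, 0.100000]
Iteration 2:
  c_2 = (-1.305000 + 0.100000)/2 = -0.602500
  f(c_2) = f(-0.602500) = 5.726764
  f(a) × f(c) < 0, new interval: [-1.305000, -0.602500]
Iteration 3:
  c_3 = (-1.305000 + (-0.602500))/2 = -0.953750
  f(c_3) = f(-0.953750) = 2.540125
  f(a) × f(c) < 0, new interval: [-1.305000, -0.953750]

After 3 iteration(s), the approximation is c_3 = -0.953750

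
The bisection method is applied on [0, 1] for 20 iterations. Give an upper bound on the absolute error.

Bisection error bound: |error| ≤ (b-a)/2^n
|error| ≤ (1 - 0)/2^20 = 1/2^20
|error| ≤ 0.0000009537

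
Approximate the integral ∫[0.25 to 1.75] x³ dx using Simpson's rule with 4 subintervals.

f(x) = x³
a = 0.25, b = 1.75, n = 4
h = (b - a)/n = 0.375000

Simpson's rule: (h/3)[f(x₀) + 4f(x₁) + 2f(x₂) + ... + f(xₙ)]

x_0 = 0.2500, f(x_0) = 0.015625, coefficient = 1
x_1 = 0.6250, f(x_1) = 0.244141, coefficient = 4
x_2 = 1.0000, f(x_2) = 1.000000, coefficient = 2
x_3 = 1.3750, f(x_3) = 2.599609, coefficient = 4
x_4 = 1.7500, f(x_4) = 5.359375, coefficient = 1

I ≈ (0.375000/3) × 18.750000 = 2.343750
Exact value: 2.343750
Error: 0.000000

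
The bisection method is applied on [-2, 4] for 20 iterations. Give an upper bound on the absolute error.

Bisection error bound: |error| ≤ (b-a)/2^n
|error| ≤ (4 - (-2))/2^20 = 6/2^20
|error| ≤ 0.0000057220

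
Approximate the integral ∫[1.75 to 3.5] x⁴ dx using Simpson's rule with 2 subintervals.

f(x) = x⁴
a = 1.75, b = 3.5, n = 2
h = (b - a)/n = 0.875000

Simpson's rule: (h/3)[f(x₀) + 4f(x₁) + 2f(x₂) + ... + f(xₙ)]

x_0 = 1.7500, f(x_0) = 9.378906, coefficient = 1
x_1 = 2.6250, f(x_1) = 47.480713, coefficient = 4
x_2 = 3.5000, f(x_2) = 150.062500, coefficient = 1

I ≈ (0.875000/3) × 349.364258 = 101.897909
Exact value: 101.761133
Error: 0.136776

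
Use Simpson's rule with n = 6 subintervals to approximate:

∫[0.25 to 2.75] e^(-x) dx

f(x) = e^(-x)
a = 0.25, b = 2.75, n = 6
h = (b - a)/n = 0.416667

Simpson's rule: (h/3)[f(x₀) + 4f(x₁) + 2f(x₂) + ... + f(xₙ)]

x_0 = 0.2500, f(x_0) = 0.778801, coefficient = 1
x_1 = 0.6667, f(x_1) = 0.513417, coefficient = 4
x_2 = 1.0833, f(x_2) = 0.338465, coefficient = 2
x_3 = 1.5000, f(x_3) = 0.223130, coefficient = 4
x_4 = 1.9167, f(x_4) = 0.147096, coefficient = 2
x_5 = 2.3333, f(x_5) = 0.096972, coefficient = 4
x_6 = 2.7500, f(x_6) = 0.063928, coefficient = 1

I ≈ (0.416667/3) × 5.147929 = 0.714990
Exact value: 0.714873
Error: 0.000117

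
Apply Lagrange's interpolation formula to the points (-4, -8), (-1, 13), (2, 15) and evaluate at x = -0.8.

Lagrange interpolation formula:
P(x) = Σ yᵢ × Lᵢ(x)
where Lᵢ(x) = Π_{j≠i} (x - xⱼ)/(xᵢ - xⱼ)

L_0(-0.8) = (-0.8 - (-1))/(-4 - (-1)) × (-0.8 - 2)/(-4 - 2) = -0.031111
L_1(-0.8) = (-0.8 - (-4))/(-1 - (-4)) × (-0.8 - 2)/(-1 - 2) = 0.995556
L_2(-0.8) = (-0.8 - (-4))/(2 - (-4)) × (-0.8 - (-1))/(2 - (-1)) = 0.035556

P(-0.8) = (-8)×L_0(-0.8) + 13×L_1(-0.8) + 15×L_2(-0.8)
P(-0.8) = 13.724444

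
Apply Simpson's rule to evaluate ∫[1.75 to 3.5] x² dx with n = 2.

f(x) = x²
a = 1.75, b = 3.5, n = 2
h = (b - a)/n = 0.875000

Simpson's rule: (h/3)[f(x₀) + 4f(x₁) + 2f(x₂) + ... + f(xₙ)]

x_0 = 1.7500, f(x_0) = 3.062500, coefficient = 1
x_1 = 2.6250, f(x_1) = 6.890625, coefficient = 4
x_2 = 3.5000, f(x_2) = 12.250000, coefficient = 1

I ≈ (0.875000/3) × 42.875000 = 12.505208
Exact value: 12.505208
Error: 0.000000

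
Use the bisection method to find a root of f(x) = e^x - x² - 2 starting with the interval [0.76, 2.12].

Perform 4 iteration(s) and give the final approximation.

f(x) = e^x - x² - 2
Initial interval: [0.76, 2.12]

Iteration 1:
  c_1 = (0.760000 + 2.120000)/2 = 1.440000
  f(c_1) = f(1.440000) = 0.147096
  f(a) × f(c) < 0, new interval: [0.760000, 1.440000]
Iteration 2:
  c_2 = (0.760000 + 1.440000)/2 = 1.100000
  f(c_2) = f(1.100000) = -0.205834
  f(a) × f(c) ≥ 0, new interval: [1.100000, 1.440000]
Iteration 3:
  c_3 = (1.100000 + 1.440000)/2 = 1.270000
  f(c_3) = f(1.270000) = -0.052047
  f(a) × f(c) ≥ 0, new interval: [1.270000, 1.440000]
Iteration 4:
  c_4 = (1.270000 + 1.440000)/2 = 1.355000
  f(c_4) = f(1.355000) = 0.040736
  f(a) × f(c) < 0, new interval: [1.270000, 1.355000]

After 4 iteration(s), the approximation is c_4 = 1.355000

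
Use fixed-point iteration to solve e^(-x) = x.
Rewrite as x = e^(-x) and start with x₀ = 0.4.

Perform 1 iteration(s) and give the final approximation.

Equation: e^(-x) = x
Fixed-point form: x = e^(-x)
x₀ = 0.4

x_1 = g(0.400000) = 0.670320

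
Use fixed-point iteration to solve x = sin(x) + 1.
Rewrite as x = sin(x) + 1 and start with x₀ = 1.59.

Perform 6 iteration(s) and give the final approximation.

Equation: x = sin(x) + 1
Fixed-point form: x = sin(x) + 1
x₀ = 1.59

x_1 = g(1.590000) = 1.999816
x_2 = g(1.999816) = 1.909374
x_3 = g(1.909374) = 1.943228
x_4 = g(1.943228) = 1.931445
x_5 = g(1.931445) = 1.935668
x_6 = g(1.935668) = 1.934170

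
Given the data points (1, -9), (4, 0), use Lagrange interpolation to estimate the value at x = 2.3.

Lagrange interpolation formula:
P(x) = Σ yᵢ × Lᵢ(x)
where Lᵢ(x) = Π_{j≠i} (x - xⱼ)/(xᵢ - xⱼ)

L_0(2.3) = (2.3 - 4)/(1 - 4) = 0.566667
L_1(2.3) = (2.3 - 1)/(4 - 1) = 0.433333

P(2.3) = (-9)×L_0(2.3) + 0×L_1(2.3)
P(2.3) = -5.100000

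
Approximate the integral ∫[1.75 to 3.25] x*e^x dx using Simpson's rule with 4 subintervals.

f(x) = x*e^x
a = 1.75, b = 3.25, n = 4
h = (b - a)/n = 0.375000

Simpson's rule: (h/3)[f(x₀) + 4f(x₁) + 2f(x₂) + ... + f(xₙ)]

x_0 = 1.7500, f(x_0) = 10.070555, coefficient = 1
x_1 = 2.1250, f(x_1) = 17.792407, coefficient = 4
x_2 = 2.5000, f(x_2) = 30.456235, coefficient = 2
x_3 = 2.8750, f(x_3) = 50.960594, coefficient = 4
x_4 = 3.2500, f(x_4) = 83.818605, coefficient = 1

I ≈ (0.375000/3) × 429.813635 = 53.726704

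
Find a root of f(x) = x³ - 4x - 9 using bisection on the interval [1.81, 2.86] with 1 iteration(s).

f(x) = x³ - 4x - 9
Initial interval: [1.81, 2.86]

Iteration 1:
  c_1 = (1.810000 + 2.860000)/2 = 2.335000
  f(c_1) = f(2.335000) = -5.609055
  f(a) × f(c) ≥ 0, new interval: [2.335000, 2.860000]

After 1 iteration(s), the approximation is c_1 = 2.335000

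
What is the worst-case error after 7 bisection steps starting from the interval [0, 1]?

Bisection error bound: |error| ≤ (b-a)/2^n
|error| ≤ (1 - 0)/2^7 = 1/2^7
|error| ≤ 0.0078125000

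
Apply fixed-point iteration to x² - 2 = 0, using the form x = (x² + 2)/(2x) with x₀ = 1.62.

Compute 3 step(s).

Equation: x² - 2 = 0
Fixed-point form: x = (x² + 2)/(2x)
x₀ = 1.62

x_1 = g(1.620000) = 1.427284
x_2 = g(1.427284) = 1.414273
x_3 = g(1.414273) = 1.414214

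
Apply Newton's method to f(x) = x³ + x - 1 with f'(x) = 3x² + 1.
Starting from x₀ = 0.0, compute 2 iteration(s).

f(x) = x³ + x - 1
f'(x) = 3x² + 1
x₀ = 0.0

Newton-Raphson formula: x_{n+1} = x_n - f(x_n)/f'(x_n)

Iteration 1:
  f(0.000000) = -1.000000
  f'(0.000000) = 1.000000
  x_1 = 0.000000 - (-1.000000)/1.000000 = 1.000000
Iteration 2:
  f(1.000000) = 1.000000
  f'(1.000000) = 4.000000
  x_2 = 1.000000 - 1.000000/4.000000 = 0.750000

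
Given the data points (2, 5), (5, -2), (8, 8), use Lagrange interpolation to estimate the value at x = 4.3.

Lagrange interpolation formula:
P(x) = Σ yᵢ × Lᵢ(x)
where Lᵢ(x) = Π_{j≠i} (x - xⱼ)/(xᵢ - xⱼ)

L_0(4.3) = (4.3 - 5)/(2 - 5) × (4.3 - 8)/(2 - 8) = 0.143889
L_1(4.3) = (4.3 - 2)/(5 - 2) × (4.3 - 8)/(5 - 8) = 0.945556
L_2(4.3) = (4.3 - 2)/(8 - 2) × (4.3 - 5)/(8 - 5) = -0.089444

P(4.3) = 5×L_0(4.3) + (-2)×L_1(4.3) + 8×L_2(4.3)
P(4.3) = -1.887222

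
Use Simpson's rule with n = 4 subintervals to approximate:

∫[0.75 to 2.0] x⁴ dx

f(x) = x⁴
a = 0.75, b = 2.0, n = 4
h = (b - a)/n = 0.312500

Simpson's rule: (h/3)[f(x₀) + 4f(x₁) + 2f(x₂) + ... + f(xₙ)]

x_0 = 0.7500, f(x_0) = 0.316406, coefficient = 1
x_1 = 1.0625, f(x_1) = 1.274429, coefficient = 4
x_2 = 1.3750, f(x_2) = 3.574463, coefficient = 2
x_3 = 1.6875, f(x_3) = 8.109146, coefficient = 4
x_4 = 2.0000, f(x_4) = 16.000000, coefficient = 1

I ≈ (0.312500/3) × 60.999634 = 6.354129
Exact value: 6.352539
Error: 0.001589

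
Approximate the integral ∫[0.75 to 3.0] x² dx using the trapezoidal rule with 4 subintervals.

f(x) = x²
a = 0.75, b = 3.0, n = 4
h = (b - a)/n = 0.562500

Trapezoidal rule: (h/2)[f(x₀) + 2f(x₁) + 2f(x₂) + ... + f(xₙ)]

x_0 = 0.7500, f(x_0) = 0.562500, coefficient = 1
x_1 = 1.3125, f(x_1) = 1.722656, coefficient = 2
x_2 = 1.8750, f(x_2) = 3.515625, coefficient = 2
x_3 = 2.4375, f(x_3) = 5.941406, coefficient = 2
x_4 = 3.0000, f(x_4) = 9.000000, coefficient = 1

I ≈ (0.562500/2) × 31.921875 = 8.978027
Exact value: 8.859375
Error: 0.118652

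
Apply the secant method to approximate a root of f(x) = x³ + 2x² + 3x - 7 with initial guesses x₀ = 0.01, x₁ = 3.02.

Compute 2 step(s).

f(x) = x³ + 2x² + 3x - 7
x₀ = 0.01, x₁ = 3.02

Secant formula: x_{n+1} = x_n - f(x_n)(x_n - x_{n-1})/(f(x_n) - f(x_{n-1}))

Iteration 1:
  f(0.010000) = -6.969799
  f(3.020000) = 47.844408
  x_2 = 3.020000 - 47.844408×(3.020000 - 0.010000)/(47.844408 - (-6.969799))
       = 0.392731
Iteration 2:
  f(3.020000) = 47.844408
  f(0.392731) = -5.452758
  x_3 = 0.392731 - (-5.452758)×(0.392731 - 3.020000)/(-5.452758 - 47.844408)
       = 0.661523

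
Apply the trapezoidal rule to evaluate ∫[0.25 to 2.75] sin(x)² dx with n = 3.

f(x) = sin(x)²
a = 0.25, b = 2.75, n = 3
h = (b - a)/n = 0.833333

Trapezoidal rule: (h/2)[f(x₀) + 2f(x₁) + 2f(x₂) + ... + f(xₙ)]

x_0 = 0.2500, f(x_0) = 0.061209, coefficient = 1
x_1 = 1.0833, f(x_1) = 0.780615, coefficient = 2
x_2 = 1.9167, f(x_2) = 0.885068, coefficient = 2
x_3 = 2.7500, f(x_3) = 0.145665, coefficient = 1

I ≈ (0.833333/2) × 3.538240 = 1.474267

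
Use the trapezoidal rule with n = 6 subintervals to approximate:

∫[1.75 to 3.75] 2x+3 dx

f(x) = 2x+3
a = 1.75, b = 3.75, n = 6
h = (b - a)/n = 0.333333

Trapezoidal rule: (h/2)[f(x₀) + 2f(x₁) + 2f(x₂) + ... + f(xₙ)]

x_0 = 1.7500, f(x_0) = 6.500000, coefficient = 1
x_1 = 2.0833, f(x_1) = 7.166667, coefficient = 2
x_2 = 2.4167, f(x_2) = 7.833333, coefficient = 2
x_3 = 2.7500, f(x_3) = 8.500000, coefficient = 2
x_4 = 3.0833, f(x_4) = 9.166667, coefficient = 2
x_5 = 3.4167, f(x_5) = 9.833333, coefficient = 2
x_6 = 3.7500, f(x_6) = 10.500000, coefficient = 1

I ≈ (0.333333/2) × 102.000000 = 17.000000
Exact value: 17.000000
Error: 0.000000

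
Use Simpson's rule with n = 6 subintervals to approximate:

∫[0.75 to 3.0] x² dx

f(x) = x²
a = 0.75, b = 3.0, n = 6
h = (b - a)/n = 0.375000

Simpson's rule: (h/3)[f(x₀) + 4f(x₁) + 2f(x₂) + ... + f(xₙ)]

x_0 = 0.7500, f(x_0) = 0.562500, coefficient = 1
x_1 = 1.1250, f(x_1) = 1.265625, coefficient = 4
x_2 = 1.5000, f(x_2) = 2.250000, coefficient = 2
x_3 = 1.8750, f(x_3) = 3.515625, coefficient = 4
x_4 = 2.2500, f(x_4) = 5.062500, coefficient = 2
x_5 = 2.6250, f(x_5) = 6.890625, coefficient = 4
x_6 = 3.0000, f(x_6) = 9.000000, coefficient = 1

I ≈ (0.375000/3) × 70.875000 = 8.859375
Exact value: 8.859375
Error: 0.000000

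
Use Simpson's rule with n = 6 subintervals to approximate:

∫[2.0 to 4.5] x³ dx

f(x) = x³
a = 2.0, b = 4.5, n = 6
h = (b - a)/n = 0.416667

Simpson's rule: (h/3)[f(x₀) + 4f(x₁) + 2f(x₂) + ... + f(xₙ)]

x_0 = 2.0000, f(x_0) = 8.000000, coefficient = 1
x_1 = 2.4167, f(x_1) = 14.114005, coefficient = 4
x_2 = 2.8333, f(x_2) = 22.745370, coefficient = 2
x_3 = 3.2500, f(x_3) = 34.328125, coefficient = 4
x_4 = 3.6667, f(x_4) = 49.296296, coefficient = 2
x_5 = 4.0833, f(x_5) = 68.083912, coefficient = 4
x_6 = 4.5000, f(x_6) = 91.125000, coefficient = 1

I ≈ (0.416667/3) × 709.312500 = 98.515625
Exact value: 98.515625
Error: 0.000000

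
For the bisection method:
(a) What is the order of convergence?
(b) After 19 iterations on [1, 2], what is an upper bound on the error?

(a) Bisection has linear (order 1) convergence; the error is halved each step.

(b) Error bound = (b-a)/2^n = (2 - 1)/2^{19}
    = 1/2^{19}

(a) 1 (linear); (b) error ≤ 1.91e-06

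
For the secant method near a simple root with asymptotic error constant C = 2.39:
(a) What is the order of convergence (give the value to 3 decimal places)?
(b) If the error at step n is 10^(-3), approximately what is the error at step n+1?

(a) Secant method has superlinear convergence with order φ = (1+√5)/2 ≈ 1.618.
    This means |e_{n+1}| ≈ C|e_n|^1.618.

(b) With |e_n| = 10^(-3) and C = 2.39:
    |e_{n+1}| ≈ 2.39 × (10^(-3))^1.618 = 2.39 × 10^(-4.85)

(a) ≈ 1.618 (golden ratio); (b) |e_{n+1}| ≈ 3.344e-05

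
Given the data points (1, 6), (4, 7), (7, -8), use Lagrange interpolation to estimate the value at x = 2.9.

Lagrange interpolation formula:
P(x) = Σ yᵢ × Lᵢ(x)
where Lᵢ(x) = Π_{j≠i} (x - xⱼ)/(xᵢ - xⱼ)

L_0(2.9) = (2.9 - 4)/(1 - 4) × (2.9 - 7)/(1 - 7) = 0.250556
L_1(2.9) = (2.9 - 1)/(4 - 1) × (2.9 - 7)/(4 - 7) = 0.865556
L_2(2.9) = (2.9 - 1)/(7 - 1) × (2.9 - 4)/(7 - 4) = -0.116111

P(2.9) = 6×L_0(2.9) + 7×L_1(2.9) + (-8)×L_2(2.9)
P(2.9) = 8.491111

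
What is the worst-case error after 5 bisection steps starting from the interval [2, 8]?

Bisection error bound: |error| ≤ (b-a)/2^n
|error| ≤ (8 - 2)/2^5 = 6/2^5
|error| ≤ 0.1875000000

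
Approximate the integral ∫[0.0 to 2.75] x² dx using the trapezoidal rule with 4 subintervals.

f(x) = x²
a = 0.0, b = 2.75, n = 4
h = (b - a)/n = 0.687500

Trapezoidal rule: (h/2)[f(x₀) + 2f(x₁) + 2f(x₂) + ... + f(xₙ)]

x_0 = 0.0000, f(x_0) = 0.000000, coefficient = 1
x_1 = 0.6875, f(x_1) = 0.472656, coefficient = 2
x_2 = 1.3750, f(x_2) = 1.890625, coefficient = 2
x_3 = 2.0625, f(x_3) = 4.253906, coefficient = 2
x_4 = 2.7500, f(x_4) = 7.562500, coefficient = 1

I ≈ (0.687500/2) × 20.796875 = 7.148926
Exact value: 6.932292
Error: 0.216634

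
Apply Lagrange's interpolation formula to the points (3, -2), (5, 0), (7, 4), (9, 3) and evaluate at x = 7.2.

Lagrange interpolation formula:
P(x) = Σ yᵢ × Lᵢ(x)
where Lᵢ(x) = Π_{j≠i} (x - xⱼ)/(xᵢ - xⱼ)

L_0(7.2) = (7.2 - 5)/(3 - 5) × (7.2 - 7)/(3 - 7) × (7.2 - 9)/(3 - 9) = 0.016500
L_1(7.2) = (7.2 - 3)/(5 - 3) × (7.2 - 7)/(5 - 7) × (7.2 - 9)/(5 - 9) = -0.094500
L_2(7.2) = (7.2 - 3)/(7 - 3) × (7.2 - 5)/(7 - 5) × (7.2 - 9)/(7 - 9) = 1.039500
L_3(7.2) = (7.2 - 3)/(9 - 3) × (7.2 - 5)/(9 - 5) × (7.2 - 7)/(9 - 7) = 0.038500

P(7.2) = (-2)×L_0(7.2) + 0×L_1(7.2) + 4×L_2(7.2) + 3×L_3(7.2)
P(7.2) = 4.240500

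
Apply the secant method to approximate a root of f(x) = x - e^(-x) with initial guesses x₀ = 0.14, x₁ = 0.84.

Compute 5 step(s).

f(x) = x - e^(-x)
x₀ = 0.14, x₁ = 0.84

Secant formula: x_{n+1} = x_n - f(x_n)(x_n - x_{n-1})/(f(x_n) - f(x_{n-1}))

Iteration 1:
  f(0.140000) = -0.729358
  f(0.840000) = 0.408289
  x_2 = 0.840000 - 0.408289×(0.840000 - 0.140000)/(0.408289 - (-0.729358))
       = 0.588778
Iteration 2:
  f(0.840000) = 0.408289
  f(0.588778) = 0.033772
  x_3 = 0.588778 - 0.033772×(0.588778 - 0.840000)/(0.033772 - 0.408289)
       = 0.566123
Iteration 3:
  f(0.588778) = 0.033772
  f(0.566123) = -0.001598
  x_4 = 0.566123 - (-0.001598)×(0.566123 - 0.588778)/(-0.001598 - 0.033772)
       = 0.567147
Iteration 4:
  f(0.566123) = -0.001598
  f(0.567147) = 0.000006
  x_5 = 0.567147 - 0.000006×(0.567147 - 0.566123)/(0.000006 - (-0.001598))
       = 0.567143
Iteration 5:
  f(0.567147) = 0.000006
  f(0.567143) = 0.000000
  x_6 = 0.567143 - 0.000000×(0.567143 - 0.567147)/(0.000000 - 0.000006)
       = 0.567143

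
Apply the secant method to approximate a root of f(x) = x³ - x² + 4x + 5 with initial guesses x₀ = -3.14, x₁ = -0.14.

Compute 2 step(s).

f(x) = x³ - x² + 4x + 5
x₀ = -3.14, x₁ = -0.14

Secant formula: x_{n+1} = x_n - f(x_n)(x_n - x_{n-1})/(f(x_n) - f(x_{n-1}))

Iteration 1:
  f(-3.140000) = -48.378744
  f(-0.140000) = 4.417656
  x_2 = -0.140000 - 4.417656×(-0.140000 - (-3.140000))/(4.417656 - (-48.378744))
       = -0.391020
Iteration 2:
  f(-0.140000) = 4.417656
  f(-0.391020) = 3.223236
  x_3 = -0.391020 - 3.223236×(-0.391020 - (-0.140000))/(3.223236 - 4.417656)
       = -1.068418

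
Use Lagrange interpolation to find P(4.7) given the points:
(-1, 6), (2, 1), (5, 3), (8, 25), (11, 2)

Lagrange interpolation formula:
P(x) = Σ yᵢ × Lᵢ(x)
where Lᵢ(x) = Π_{j≠i} (x - xⱼ)/(xᵢ - xⱼ)

L_0(4.7) = (4.7 - 2)/(-1 - 2) × (4.7 - 5)/(-1 - 5) × (4.7 - 8)/(-1 - 8) × (4.7 - 11)/(-1 - 11) = -0.008662
L_1(4.7) = (4.7 - (-1))/(2 - (-1)) × (4.7 - 5)/(2 - 5) × (4.7 - 8)/(2 - 8) × (4.7 - 11)/(2 - 11) = 0.073150
L_2(4.7) = (4.7 - (-1))/(5 - (-1)) × (4.7 - 2)/(5 - 2) × (4.7 - 8)/(5 - 8) × (4.7 - 11)/(5 - 11) = 0.987525
L_3(4.7) = (4.7 - (-1))/(8 - (-1)) × (4.7 - 2)/(8 - 2) × (4.7 - 5)/(8 - 5) × (4.7 - 11)/(8 - 11) = -0.059850
L_4(4.7) = (4.7 - (-1))/(11 - (-1)) × (4.7 - 2)/(11 - 2) × (4.7 - 5)/(11 - 5) × (4.7 - 8)/(11 - 8) = 0.007837

P(4.7) = 6×L_0(4.7) + 1×L_1(4.7) + 3×L_2(4.7) + 25×L_3(4.7) + 2×L_4(4.7)
P(4.7) = 1.503175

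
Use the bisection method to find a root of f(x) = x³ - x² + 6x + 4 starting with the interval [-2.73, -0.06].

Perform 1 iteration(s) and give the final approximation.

f(x) = x³ - x² + 6x + 4
Initial interval: [-2.73, -0.06]

Iteration 1:
  c_1 = (-2.730000 + (-0.060000))/2 = -1.395000
  f(c_1) = f(-1.395000) = -9.030730
  f(a) × f(c) ≥ 0, new interval: [-1.395000, -0.060000]

After 1 iteration(s), the approximation is c_1 = -1.395000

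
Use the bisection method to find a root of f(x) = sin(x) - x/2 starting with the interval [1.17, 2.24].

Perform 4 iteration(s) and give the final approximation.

f(x) = sin(x) - x/2
Initial interval: [1.17, 2.24]

Iteration 1:
  c_1 = (1.170000 + 2.240000)/2 = 1.705000
  f(c_1) = f(1.705000) = 0.138508
  f(a) × f(c) ≥ 0, new interval: [1.705000, 2.240000]
Iteration 2:
  c_2 = (1.705000 + 2.240000)/2 = 1.972500
  f(c_2) = f(1.972500) = -0.065854
  f(a) × f(c) < 0, new interval: [1.705000, 1.972500]
Iteration 3:
  c_3 = (1.705000 + 1.972500)/2 = 1.838750
  f(c_3) = f(1.838750) = 0.044940
  f(a) × f(c) ≥ 0, new interval: [1.838750, 1.972500]
Iteration 4:
  c_4 = (1.838750 + 1.972500)/2 = 1.905625
  f(c_4) = f(1.905625) = -0.008346
  f(a) × f(c) < 0, new interval: [1.838750, 1.905625]

After 4 iteration(s), the approximation is c_4 = 1.905625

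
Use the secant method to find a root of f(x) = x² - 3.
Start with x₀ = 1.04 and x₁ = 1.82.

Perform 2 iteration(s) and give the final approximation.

f(x) = x² - 3
x₀ = 1.04, x₁ = 1.82

Secant formula: x_{n+1} = x_n - f(x_n)(x_n - x_{n-1})/(f(x_n) - f(x_{n-1}))

Iteration 1:
  f(1.040000) = -1.918400
  f(1.820000) = 0.312400
  x_2 = 1.820000 - 0.312400×(1.820000 - 1.040000)/(0.312400 - (-1.918400))
       = 1.710769
Iteration 2:
  f(1.820000) = 0.312400
  f(1.710769) = -0.073269
  x_3 = 1.710769 - (-0.073269)×(1.710769 - 1.820000)/(-0.073269 - 0.312400)
       = 1.731521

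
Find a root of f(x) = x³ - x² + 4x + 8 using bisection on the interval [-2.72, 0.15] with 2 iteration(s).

f(x) = x³ - x² + 4x + 8
Initial interval: [-2.72, 0.15]

Iteration 1:
  c_1 = (-2.720000 + 0.150000)/2 = -1.285000
  f(c_1) = f(-1.285000) = -0.913049
  f(a) × f(c) ≥ 0, new interval: [-1.285000, 0.150000]
Iteration 2:
  c_2 = (-1.285000 + 0.150000)/2 = -0.567500
  f(c_2) = f(-0.567500) = 5.225177
  f(a) × f(c) < 0, new interval: [-1.285000, -0.567500]

After 2 iteration(s), the approximation is c_2 = -0.567500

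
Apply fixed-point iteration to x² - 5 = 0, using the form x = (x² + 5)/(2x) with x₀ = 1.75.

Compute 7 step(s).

Equation: x² - 5 = 0
Fixed-point form: x = (x² + 5)/(2x)
x₀ = 1.75

x_1 = g(1.750000) = 2.303571
x_2 = g(2.303571) = 2.237057
x_3 = g(2.237057) = 2.236068
x_4 = g(2.236068) = 2.236068
x_5 = g(2.236068) = 2.236068
x_6 = g(2.236068) = 2.236068
x_7 = g(2.236068) = 2.236068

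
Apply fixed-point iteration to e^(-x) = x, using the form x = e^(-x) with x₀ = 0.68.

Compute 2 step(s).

Equation: e^(-x) = x
Fixed-point form: x = e^(-x)
x₀ = 0.68

x_1 = g(0.680000) = 0.506617
x_2 = g(0.506617) = 0.602531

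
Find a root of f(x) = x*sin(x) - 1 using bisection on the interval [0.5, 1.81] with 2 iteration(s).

f(x) = x*sin(x) - 1
Initial interval: [0.5, 1.81]

Iteration 1:
  c_1 = (0.500000 + 1.810000)/2 = 1.155000
  f(c_1) = f(1.155000) = 0.056588
  f(a) × f(c) < 0, new interval: [0.500000, 1.155000]
Iteration 2:
  c_2 = (0.500000 + 1.155000)/2 = 0.827500
  f(c_2) = f(0.827500) = -0.390760
  f(a) × f(c) ≥ 0, new interval: [0.827500, 1.155000]

After 2 iteration(s), the approximation is c_2 = 0.827500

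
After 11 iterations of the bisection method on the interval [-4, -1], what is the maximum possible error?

Bisection error bound: |error| ≤ (b-a)/2^n
|error| ≤ (-1 - (-4))/2^11 = 3/2^11
|error| ≤ 0.0014648438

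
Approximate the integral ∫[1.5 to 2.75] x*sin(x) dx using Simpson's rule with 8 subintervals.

f(x) = x*sin(x)
a = 1.5, b = 2.75, n = 8
h = (b - a)/n = 0.156250

Simpson's rule: (h/3)[f(x₀) + 4f(x₁) + 2f(x₂) + ... + f(xₙ)]

x_0 = 1.5000, f(x_0) = 1.496242, coefficient = 1
x_1 = 1.6562, f(x_1) = 1.650206, coefficient = 4
x_2 = 1.8125, f(x_2) = 1.759814, coefficient = 2
x_3 = 1.9688, f(x_3) = 1.814904, coefficient = 4
x_4 = 2.1250, f(x_4) = 1.806930, coefficient = 2
x_5 = 2.2812, f(x_5) = 1.729338, coefficient = 4
x_6 = 2.4375, f(x_6) = 1.577897, coefficient = 2
x_7 = 2.5938, f(x_7) = 1.350946, coefficient = 4
x_8 = 2.7500, f(x_8) = 1.049568, coefficient = 1

I ≈ (0.156250/3) × 39.016671 = 2.032118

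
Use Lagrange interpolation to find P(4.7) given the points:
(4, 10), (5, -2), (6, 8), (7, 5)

Lagrange interpolation formula:
P(x) = Σ yᵢ × Lᵢ(x)
where Lᵢ(x) = Π_{j≠i} (x - xⱼ)/(xᵢ - xⱼ)

L_0(4.7) = (4.7 - 5)/(4 - 5) × (4.7 - 6)/(4 - 6) × (4.7 - 7)/(4 - 7) = 0.149500
L_1(4.7) = (4.7 - 4)/(5 - 4) × (4.7 - 6)/(5 - 6) × (4.7 - 7)/(5 - 7) = 1.046500
L_2(4.7) = (4.7 - 4)/(6 - 4) × (4.7 - 5)/(6 - 5) × (4.7 - 7)/(6 - 7) = -0.241500
L_3(4.7) = (4.7 - 4)/(7 - 4) × (4.7 - 5)/(7 - 5) × (4.7 - 6)/(7 - 6) = 0.045500

P(4.7) = 10×L_0(4.7) + (-2)×L_1(4.7) + 8×L_2(4.7) + 5×L_3(4.7)
P(4.7) = -2.302500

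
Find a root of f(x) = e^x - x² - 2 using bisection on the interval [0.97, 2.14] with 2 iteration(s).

f(x) = e^x - x² - 2
Initial interval: [0.97, 2.14]

Iteration 1:
  c_1 = (0.970000 + 2.140000)/2 = 1.555000
  f(c_1) = f(1.555000) = 0.317062
  f(a) × f(c) < 0, new interval: [0.970000, 1.555000]
Iteration 2:
  c_2 = (0.970000 + 1.555000)/2 = 1.262500
  f(c_2) = f(1.262500) = -0.059660
  f(a) × f(c) ≥ 0, new interval: [1.262500, 1.555000]

After 2 iteration(s), the approximation is c_2 = 1.262500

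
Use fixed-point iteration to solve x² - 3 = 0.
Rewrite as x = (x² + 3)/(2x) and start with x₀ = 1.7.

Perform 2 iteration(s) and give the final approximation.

Equation: x² - 3 = 0
Fixed-point form: x = (x² + 3)/(2x)
x₀ = 1.7

x_1 = g(1.700000) = 1.732353
x_2 = g(1.732353) = 1.732051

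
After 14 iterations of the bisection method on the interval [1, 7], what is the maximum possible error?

Bisection error bound: |error| ≤ (b-a)/2^n
|error| ≤ (7 - 1)/2^14 = 6/2^14
|error| ≤ 0.0003662109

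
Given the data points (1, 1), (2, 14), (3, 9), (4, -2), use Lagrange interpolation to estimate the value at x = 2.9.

Lagrange interpolation formula:
P(x) = Σ yᵢ × Lᵢ(x)
where Lᵢ(x) = Π_{j≠i} (x - xⱼ)/(xᵢ - xⱼ)

L_0(2.9) = (2.9 - 2)/(1 - 2) × (2.9 - 3)/(1 - 3) × (2.9 - 4)/(1 - 4) = -0.016500
L_1(2.9) = (2.9 - 1)/(2 - 1) × (2.9 - 3)/(2 - 3) × (2.9 - 4)/(2 - 4) = 0.104500
L_2(2.9) = (2.9 - 1)/(3 - 1) × (2.9 - 2)/(3 - 2) × (2.9 - 4)/(3 - 4) = 0.940500
L_3(2.9) = (2.9 - 1)/(4 - 1) × (2.9 - 2)/(4 - 2) × (2.9 - 3)/(4 - 3) = -0.028500

P(2.9) = 1×L_0(2.9) + 14×L_1(2.9) + 9×L_2(2.9) + (-2)×L_3(2.9)
P(2.9) = 9.968000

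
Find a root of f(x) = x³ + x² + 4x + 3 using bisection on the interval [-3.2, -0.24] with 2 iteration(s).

f(x) = x³ + x² + 4x + 3
Initial interval: [-3.2, -0.24]

Iteration 1:
  c_1 = (-3.200000 + (-0.240000))/2 = -1.720000
  f(c_1) = f(-1.720000) = -6.010048
  f(a) × f(c) ≥ 0, new interval: [-1.720000, -0.240000]
Iteration 2:
  c_2 = (-1.720000 + (-0.240000))/2 = -0.980000
  f(c_2) = f(-0.980000) = -0.900792
  f(a) × f(c) ≥ 0, new interval: [-0.980000, -0.240000]

After 2 iteration(s), the approximation is c_2 = -0.980000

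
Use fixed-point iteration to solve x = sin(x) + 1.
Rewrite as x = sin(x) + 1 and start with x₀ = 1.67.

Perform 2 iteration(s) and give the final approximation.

Equation: x = sin(x) + 1
Fixed-point form: x = sin(x) + 1
x₀ = 1.67

x_1 = g(1.670000) = 1.995083
x_2 = g(1.995083) = 1.911332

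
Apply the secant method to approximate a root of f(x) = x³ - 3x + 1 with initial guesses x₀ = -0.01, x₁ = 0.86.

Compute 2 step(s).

f(x) = x³ - 3x + 1
x₀ = -0.01, x₁ = 0.86

Secant formula: x_{n+1} = x_n - f(x_n)(x_n - x_{n-1})/(f(x_n) - f(x_{n-1}))

Iteration 1:
  f(-0.010000) = 1.029999
  f(0.860000) = -0.943944
  x_2 = 0.860000 - (-0.943944)×(0.860000 - (-0.010000))/(-0.943944 - 1.029999)
       = 0.443964
Iteration 2:
  f(0.860000) = -0.943944
  f(0.443964) = -0.244385
  x_3 = 0.443964 - (-0.244385)×(0.443964 - 0.860000)/(-0.244385 - (-0.943944))
       = 0.298625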